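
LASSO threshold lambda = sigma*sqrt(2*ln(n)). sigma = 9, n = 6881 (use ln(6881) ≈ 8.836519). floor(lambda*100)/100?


ln(6881) ≈ 8.836519.
2*ln(n) ≈ 17.673038.
sqrt(2*ln(n)) ≈ sqrt(17.673038) ≈ 4.203931.
lambda ≈ 9*4.203931 = 37.835379.
floor(lambda*100)/100 = 37.83.

37.83


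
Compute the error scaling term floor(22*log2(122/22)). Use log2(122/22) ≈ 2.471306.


log2(n/k) = log2(122/22) ≈ 2.471306.
k*log2(n/k) ≈ 22*2.471306 = 54.368732.
floor(54.368732) = 54.

54


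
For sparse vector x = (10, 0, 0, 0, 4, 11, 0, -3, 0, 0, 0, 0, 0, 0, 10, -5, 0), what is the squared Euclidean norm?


Non-zero entries: [(0, 10), (4, 4), (5, 11), (7, -3), (14, 10), (15, -5)]
Squares: [100, 16, 121, 9, 100, 25]
||x||_2^2 = sum = 371.

371


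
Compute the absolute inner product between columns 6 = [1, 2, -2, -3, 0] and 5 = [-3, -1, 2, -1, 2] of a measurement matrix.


Inner product: 1*-3 + 2*-1 + -2*2 + -3*-1 + 0*2
Products: [-3, -2, -4, 3, 0]
Sum = -6.
|dot| = 6.

6


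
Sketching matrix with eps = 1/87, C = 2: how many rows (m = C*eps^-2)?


1/eps = 87.
(1/eps)^2 = 7569.
m = 2*7569 = 15138.

15138


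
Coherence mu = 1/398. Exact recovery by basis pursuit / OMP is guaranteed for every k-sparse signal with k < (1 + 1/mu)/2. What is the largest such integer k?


1/mu = 398.
1 + 1/mu = 399.
(1 + 1/mu)/2 = 199.5 is not an integer, so k_max = floor(199.5) = 199.

199


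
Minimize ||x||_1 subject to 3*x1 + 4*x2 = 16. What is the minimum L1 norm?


Axis intercepts:
  x1 = 16/3, x2 = 0: L1 = 16/3
  x1 = 0, x2 = 4: L1 = 4
x* = (0, 4)
||x*||_1 = 4.

4


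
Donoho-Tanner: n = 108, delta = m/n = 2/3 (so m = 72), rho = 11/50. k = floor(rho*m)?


m = 2/3*108 = 72.
rho = 11/50.
rho*m = 11/50*72 = 15.84.
k = floor(15.84) = 15.

15


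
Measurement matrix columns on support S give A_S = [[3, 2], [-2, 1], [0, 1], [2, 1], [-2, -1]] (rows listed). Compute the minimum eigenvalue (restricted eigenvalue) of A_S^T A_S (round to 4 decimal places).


A_S^T A_S = [[21, 8], [8, 8]].
trace = 29.
det = 104.
disc = trace^2 - 4*det = 841 - 4*104 = 425.
sqrt(425) ≈ 20.615528.
lam_min = (29 - sqrt(425))/2 ≈ (29 - 20.615528)/2 = 4.192236 ≈ 4.1922.

4.1922


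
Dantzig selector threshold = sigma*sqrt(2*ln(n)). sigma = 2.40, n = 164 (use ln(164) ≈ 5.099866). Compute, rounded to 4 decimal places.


ln(164) ≈ 5.099866.
2*ln(n) ≈ 10.199732.
sqrt(2*ln(n)) ≈ sqrt(10.199732) ≈ 3.193702.
threshold ≈ 2.40*3.193702 = 7.6648848 ≈ 7.6649.

7.6649


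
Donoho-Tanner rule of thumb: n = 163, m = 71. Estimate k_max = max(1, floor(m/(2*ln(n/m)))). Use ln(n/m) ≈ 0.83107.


n/m = 163/71.
ln(n/m) ≈ 0.83107.
2*ln(n/m) ≈ 1.66214.
m/(2*ln(n/m)) ≈ 71/1.66214 ≈ 42.716.
floor = 42.
k_max = max(1, 42) = 42.

42


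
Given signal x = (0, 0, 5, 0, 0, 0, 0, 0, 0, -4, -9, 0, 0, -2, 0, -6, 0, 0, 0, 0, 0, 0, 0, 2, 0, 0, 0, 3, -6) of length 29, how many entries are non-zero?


Non-zero positions: [2, 9, 10, 13, 15, 23, 27, 28].
Sparsity = 8.

8


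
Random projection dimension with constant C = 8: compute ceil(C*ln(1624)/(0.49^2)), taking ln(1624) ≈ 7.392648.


ln(1624) ≈ 7.392648.
eps^2 = 0.49^2 = 0.2401.
C*ln(N)/eps^2 ≈ 8*7.392648/0.2401 ≈ 246.319.
m = ceil(246.319) = 247.

247


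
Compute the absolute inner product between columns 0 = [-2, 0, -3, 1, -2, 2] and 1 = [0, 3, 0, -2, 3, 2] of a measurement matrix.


Inner product: -2*0 + 0*3 + -3*0 + 1*-2 + -2*3 + 2*2
Products: [0, 0, 0, -2, -6, 4]
Sum = -4.
|dot| = 4.

4


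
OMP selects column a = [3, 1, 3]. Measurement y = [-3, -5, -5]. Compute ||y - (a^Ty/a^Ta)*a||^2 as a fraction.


a^T a = 19.
a^T y = -29.
coeff = -29/19 = -29/19.
||r||^2 = 280/19.

280/19


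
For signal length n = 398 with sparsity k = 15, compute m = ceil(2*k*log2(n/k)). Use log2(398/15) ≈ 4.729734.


log2(n/k) = log2(398/15) ≈ 4.729734.
2*k*log2(n/k) ≈ 2*15*4.729734 = 141.89202.
m = ceil(141.89202) = 142.

142


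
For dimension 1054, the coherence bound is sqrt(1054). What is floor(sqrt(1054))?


32^2 = 1024 <= 1054 < 1089 = 33^2, so 32 <= sqrt(1054) < 33.
floor(sqrt(1054)) = 32.

32


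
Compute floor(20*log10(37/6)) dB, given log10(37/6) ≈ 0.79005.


||x||/||e|| = 37/6.
log10(37/6) ≈ 0.79005.
20*log10(||x||/||e||) ≈ 20*0.79005 = 15.801.
floor(15.801) = 15.

15


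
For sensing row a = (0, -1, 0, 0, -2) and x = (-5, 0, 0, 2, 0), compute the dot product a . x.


Non-zero terms: ['0*-5', '0*2']
Products: [0, 0]
y = sum = 0.

0


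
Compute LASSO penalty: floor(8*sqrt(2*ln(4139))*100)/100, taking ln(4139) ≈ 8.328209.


ln(4139) ≈ 8.328209.
2*ln(n) ≈ 16.656418.
sqrt(2*ln(n)) ≈ sqrt(16.656418) ≈ 4.081228.
lambda ≈ 8*4.081228 = 32.649824.
floor(lambda*100)/100 = 32.64.

32.64


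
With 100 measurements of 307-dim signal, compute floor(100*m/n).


100*m/n = 100*100/307 ≈ 32.5733.
floor = 32.

32


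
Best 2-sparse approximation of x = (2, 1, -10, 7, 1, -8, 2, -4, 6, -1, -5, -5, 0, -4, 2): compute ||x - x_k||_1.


Sorted |x_i| descending: [10, 8, 7, 6, 5, 5, 4, 4, 2, 2, 2, 1, 1, 1, 0]
Keep top 2: [10, 8]
Tail entries: [7, 6, 5, 5, 4, 4, 2, 2, 2, 1, 1, 1, 0]
L1 error = sum of tail = 40.

40


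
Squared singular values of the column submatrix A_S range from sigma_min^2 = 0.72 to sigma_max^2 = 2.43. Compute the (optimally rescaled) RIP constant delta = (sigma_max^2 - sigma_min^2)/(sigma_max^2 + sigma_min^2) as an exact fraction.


lambda_max - lambda_min = 2.43 - 0.72 = 1.71.
lambda_max + lambda_min = 2.43 + 0.72 = 3.15.
delta = 1.71/3.15 = 171/315 = 19/35.

19/35


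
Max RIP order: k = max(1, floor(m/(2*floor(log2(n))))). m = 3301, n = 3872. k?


floor(log2(3872)) = 11.
2*11 = 22.
m/(2*floor(log2(n))) = 3301/22 ≈ 150.0455.
floor = 150.
k = max(1, 150) = 150.

150


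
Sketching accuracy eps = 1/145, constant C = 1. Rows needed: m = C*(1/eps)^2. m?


1/eps = 145.
(1/eps)^2 = 21025.
m = 1*21025 = 21025.

21025


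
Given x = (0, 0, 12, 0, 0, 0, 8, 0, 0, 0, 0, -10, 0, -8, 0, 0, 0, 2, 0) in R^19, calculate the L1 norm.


Non-zero entries: [(2, 12), (6, 8), (11, -10), (13, -8), (17, 2)]
Absolute values: [12, 8, 10, 8, 2]
||x||_1 = sum = 40.

40


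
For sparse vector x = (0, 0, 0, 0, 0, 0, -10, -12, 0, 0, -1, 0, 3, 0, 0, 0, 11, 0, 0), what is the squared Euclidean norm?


Non-zero entries: [(6, -10), (7, -12), (10, -1), (12, 3), (16, 11)]
Squares: [100, 144, 1, 9, 121]
||x||_2^2 = sum = 375.

375


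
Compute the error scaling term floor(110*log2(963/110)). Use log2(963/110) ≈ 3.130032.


log2(n/k) = log2(963/110) ≈ 3.130032.
k*log2(n/k) ≈ 110*3.130032 = 344.30352.
floor(344.30352) = 344.

344


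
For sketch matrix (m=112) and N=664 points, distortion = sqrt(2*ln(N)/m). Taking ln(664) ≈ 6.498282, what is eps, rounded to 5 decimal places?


ln(664) ≈ 6.498282.
2*ln(N)/m ≈ 2*6.498282/112 ≈ 0.11604075.
eps = sqrt(0.11604075) ≈ 0.3406475 ≈ 0.34065.

0.34065


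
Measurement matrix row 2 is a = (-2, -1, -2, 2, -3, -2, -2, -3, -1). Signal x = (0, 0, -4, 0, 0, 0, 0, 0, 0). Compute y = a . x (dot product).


Non-zero terms: ['-2*-4']
Products: [8]
y = sum = 8.

8


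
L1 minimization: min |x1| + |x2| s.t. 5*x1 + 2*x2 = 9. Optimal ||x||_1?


Axis intercepts:
  x1 = 9/5, x2 = 0: L1 = 9/5
  x1 = 0, x2 = 9/2: L1 = 9/2
x* = (9/5, 0)
||x*||_1 = 9/5.

9/5


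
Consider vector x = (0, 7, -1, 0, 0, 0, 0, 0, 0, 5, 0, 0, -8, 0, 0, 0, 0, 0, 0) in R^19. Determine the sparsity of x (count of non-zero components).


Non-zero positions: [1, 2, 9, 12].
Sparsity = 4.

4


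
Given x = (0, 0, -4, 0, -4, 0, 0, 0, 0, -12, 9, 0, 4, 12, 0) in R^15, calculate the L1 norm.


Non-zero entries: [(2, -4), (4, -4), (9, -12), (10, 9), (12, 4), (13, 12)]
Absolute values: [4, 4, 12, 9, 4, 12]
||x||_1 = sum = 45.

45


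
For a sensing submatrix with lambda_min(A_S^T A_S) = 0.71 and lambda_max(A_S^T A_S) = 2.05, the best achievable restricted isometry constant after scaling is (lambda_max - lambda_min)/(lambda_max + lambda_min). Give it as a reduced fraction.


lambda_max - lambda_min = 2.05 - 0.71 = 1.34.
lambda_max + lambda_min = 2.05 + 0.71 = 2.76.
delta = 1.34/2.76 = 134/276 = 67/138.

67/138


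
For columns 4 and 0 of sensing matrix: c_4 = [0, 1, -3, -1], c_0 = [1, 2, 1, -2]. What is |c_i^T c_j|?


Inner product: 0*1 + 1*2 + -3*1 + -1*-2
Products: [0, 2, -3, 2]
Sum = 1.
|dot| = 1.

1


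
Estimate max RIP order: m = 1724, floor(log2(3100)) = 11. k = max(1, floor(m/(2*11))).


floor(log2(3100)) = 11.
2*11 = 22.
m/(2*floor(log2(n))) = 1724/22 ≈ 78.3636.
floor = 78.
k = max(1, 78) = 78.

78


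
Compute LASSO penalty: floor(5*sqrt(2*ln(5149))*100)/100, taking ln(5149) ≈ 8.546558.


ln(5149) ≈ 8.546558.
2*ln(n) ≈ 17.093116.
sqrt(2*ln(n)) ≈ sqrt(17.093116) ≈ 4.134382.
lambda ≈ 5*4.134382 = 20.67191.
floor(lambda*100)/100 = 20.67.

20.67


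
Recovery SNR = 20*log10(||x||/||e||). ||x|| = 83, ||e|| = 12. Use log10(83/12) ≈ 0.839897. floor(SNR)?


||x||/||e|| = 83/12.
log10(83/12) ≈ 0.839897.
20*log10(||x||/||e||) ≈ 20*0.839897 = 16.79794.
floor(16.79794) = 16.

16


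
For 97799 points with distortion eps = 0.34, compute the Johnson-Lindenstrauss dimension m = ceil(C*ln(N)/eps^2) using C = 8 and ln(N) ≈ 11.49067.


ln(97799) ≈ 11.49067.
eps^2 = 0.34^2 = 0.1156.
C*ln(N)/eps^2 ≈ 8*11.49067/0.1156 ≈ 795.2021.
m = ceil(795.2021) = 796.

796


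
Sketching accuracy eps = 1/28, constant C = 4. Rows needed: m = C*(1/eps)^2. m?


1/eps = 28.
(1/eps)^2 = 784.
m = 4*784 = 3136.

3136


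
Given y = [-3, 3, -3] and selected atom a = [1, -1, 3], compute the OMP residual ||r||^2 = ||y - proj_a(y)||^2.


a^T a = 11.
a^T y = -15.
coeff = -15/11 = -15/11.
||r||^2 = 72/11.

72/11


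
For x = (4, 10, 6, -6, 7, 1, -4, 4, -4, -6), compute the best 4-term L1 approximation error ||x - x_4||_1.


Sorted |x_i| descending: [10, 7, 6, 6, 6, 4, 4, 4, 4, 1]
Keep top 4: [10, 7, 6, 6]
Tail entries: [6, 4, 4, 4, 4, 1]
L1 error = sum of tail = 23.

23


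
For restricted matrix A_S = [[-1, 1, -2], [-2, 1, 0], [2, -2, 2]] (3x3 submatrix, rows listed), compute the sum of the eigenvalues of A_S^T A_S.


Sum of eigenvalues of A_S^T A_S = trace(A_S^T A_S) = sum of squared column norms of A_S.
A_S^T A_S diagonal: [9, 6, 8].
trace = 9 + 6 + 8 = 23.

23


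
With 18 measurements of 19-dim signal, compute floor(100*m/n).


100*m/n = 100*18/19 ≈ 94.7368.
floor = 94.

94


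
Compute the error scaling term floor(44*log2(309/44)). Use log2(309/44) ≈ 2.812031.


log2(n/k) = log2(309/44) ≈ 2.812031.
k*log2(n/k) ≈ 44*2.812031 = 123.729364.
floor(123.729364) = 123.

123


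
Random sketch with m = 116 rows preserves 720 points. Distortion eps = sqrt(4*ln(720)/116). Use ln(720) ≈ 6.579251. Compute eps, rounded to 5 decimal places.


ln(720) ≈ 6.579251.
4*ln(N)/m ≈ 4*6.579251/116 ≈ 0.22687072.
eps = sqrt(0.22687072) ≈ 0.4763095 ≈ 0.47631.

0.47631


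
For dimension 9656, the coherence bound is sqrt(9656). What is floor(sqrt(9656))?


98^2 = 9604 <= 9656 < 9801 = 99^2, so 98 <= sqrt(9656) < 99.
floor(sqrt(9656)) = 98.

98


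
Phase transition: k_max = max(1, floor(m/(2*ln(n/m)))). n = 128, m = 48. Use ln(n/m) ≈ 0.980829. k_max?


n/m = 128/48 = 8/3.
ln(n/m) ≈ 0.980829.
2*ln(n/m) ≈ 1.961658.
m/(2*ln(n/m)) ≈ 48/1.961658 ≈ 24.4691.
floor = 24.
k_max = max(1, 24) = 24.

24


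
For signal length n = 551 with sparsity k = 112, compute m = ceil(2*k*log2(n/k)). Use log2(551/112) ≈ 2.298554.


log2(n/k) = log2(551/112) ≈ 2.298554.
2*k*log2(n/k) ≈ 2*112*2.298554 = 514.876096.
m = ceil(514.876096) = 515.

515


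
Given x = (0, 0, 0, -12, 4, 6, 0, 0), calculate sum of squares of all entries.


Non-zero entries: [(3, -12), (4, 4), (5, 6)]
Squares: [144, 16, 36]
||x||_2^2 = sum = 196.

196


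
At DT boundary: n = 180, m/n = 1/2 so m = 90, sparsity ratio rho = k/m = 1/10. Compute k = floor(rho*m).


m = 1/2*180 = 90.
rho = 1/10.
rho*m = 1/10*90 = 9.
k = floor(9) = 9.

9


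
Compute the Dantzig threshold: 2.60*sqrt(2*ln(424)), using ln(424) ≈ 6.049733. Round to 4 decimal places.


ln(424) ≈ 6.049733.
2*ln(n) ≈ 12.099466.
sqrt(2*ln(n)) ≈ sqrt(12.099466) ≈ 3.478429.
threshold ≈ 2.60*3.478429 = 9.0439154 ≈ 9.0439.

9.0439


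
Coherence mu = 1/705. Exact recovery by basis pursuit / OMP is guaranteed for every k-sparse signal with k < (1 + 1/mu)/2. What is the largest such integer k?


1/mu = 705.
1 + 1/mu = 706.
(1 + 1/mu)/2 = 353 is an integer and the inequality is strict, so k_max = 353 - 1 = 352.

352


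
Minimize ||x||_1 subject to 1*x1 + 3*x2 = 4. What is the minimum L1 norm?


Axis intercepts:
  x1 = 4, x2 = 0: L1 = 4
  x1 = 0, x2 = 4/3: L1 = 4/3
x* = (0, 4/3)
||x*||_1 = 4/3.

4/3


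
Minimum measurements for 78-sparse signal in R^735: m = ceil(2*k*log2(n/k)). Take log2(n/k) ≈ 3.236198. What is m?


log2(n/k) = log2(735/78) ≈ 3.236198.
2*k*log2(n/k) ≈ 2*78*3.236198 = 504.846888.
m = ceil(504.846888) = 505.

505


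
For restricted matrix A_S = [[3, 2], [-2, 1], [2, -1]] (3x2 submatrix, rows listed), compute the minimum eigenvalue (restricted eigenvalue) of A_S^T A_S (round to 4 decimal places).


A_S^T A_S = [[17, 2], [2, 6]].
trace = 23.
det = 98.
disc = trace^2 - 4*det = 529 - 4*98 = 137.
sqrt(137) ≈ 11.704700.
lam_min = (23 - sqrt(137))/2 ≈ (23 - 11.704700)/2 = 5.64765 ≈ 5.6477.

5.6477


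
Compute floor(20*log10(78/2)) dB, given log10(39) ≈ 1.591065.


||x||/||e|| = 78/2 = 39.
log10(39) ≈ 1.591065.
20*log10(||x||/||e||) ≈ 20*1.591065 = 31.8213.
floor(31.8213) = 31.

31


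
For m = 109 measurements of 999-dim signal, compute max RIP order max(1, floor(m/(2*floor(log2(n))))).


floor(log2(999)) = 9.
2*9 = 18.
m/(2*floor(log2(n))) = 109/18 ≈ 6.0556.
floor = 6.
k = max(1, 6) = 6.

6


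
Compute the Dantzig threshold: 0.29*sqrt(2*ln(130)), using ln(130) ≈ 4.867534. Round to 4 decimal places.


ln(130) ≈ 4.867534.
2*ln(n) ≈ 9.735068.
sqrt(2*ln(n)) ≈ sqrt(9.735068) ≈ 3.120107.
threshold ≈ 0.29*3.120107 = 0.90483103 ≈ 0.9048.

0.9048


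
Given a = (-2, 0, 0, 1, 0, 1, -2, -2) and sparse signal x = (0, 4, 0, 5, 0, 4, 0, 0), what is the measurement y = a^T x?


Non-zero terms: ['0*4', '1*5', '1*4']
Products: [0, 5, 4]
y = sum = 9.

9


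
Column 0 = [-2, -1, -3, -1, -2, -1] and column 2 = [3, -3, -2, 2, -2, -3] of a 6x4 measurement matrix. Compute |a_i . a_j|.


Inner product: -2*3 + -1*-3 + -3*-2 + -1*2 + -2*-2 + -1*-3
Products: [-6, 3, 6, -2, 4, 3]
Sum = 8.
|dot| = 8.

8


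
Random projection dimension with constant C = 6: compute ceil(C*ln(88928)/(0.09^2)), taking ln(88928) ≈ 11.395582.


ln(88928) ≈ 11.395582.
eps^2 = 0.09^2 = 0.0081.
C*ln(N)/eps^2 ≈ 6*11.395582/0.0081 ≈ 8441.1719.
m = ceil(8441.1719) = 8442.

8442


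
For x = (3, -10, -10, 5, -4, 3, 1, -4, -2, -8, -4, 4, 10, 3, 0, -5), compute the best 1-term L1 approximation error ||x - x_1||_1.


Sorted |x_i| descending: [10, 10, 10, 8, 5, 5, 4, 4, 4, 4, 3, 3, 3, 2, 1, 0]
Keep top 1: [10]
Tail entries: [10, 10, 8, 5, 5, 4, 4, 4, 4, 3, 3, 3, 2, 1, 0]
L1 error = sum of tail = 66.

66


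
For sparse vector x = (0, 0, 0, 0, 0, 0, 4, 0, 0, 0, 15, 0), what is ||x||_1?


Non-zero entries: [(6, 4), (10, 15)]
Absolute values: [4, 15]
||x||_1 = sum = 19.

19


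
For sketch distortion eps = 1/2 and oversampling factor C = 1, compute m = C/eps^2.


1/eps = 2.
(1/eps)^2 = 4.
m = 1*4 = 4.

4


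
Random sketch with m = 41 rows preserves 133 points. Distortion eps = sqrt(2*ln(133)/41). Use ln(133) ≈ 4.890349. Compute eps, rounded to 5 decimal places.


ln(133) ≈ 4.890349.
2*ln(N)/m ≈ 2*4.890349/41 ≈ 0.23855361.
eps = sqrt(0.23855361) ≈ 0.4884195 ≈ 0.48842.

0.48842


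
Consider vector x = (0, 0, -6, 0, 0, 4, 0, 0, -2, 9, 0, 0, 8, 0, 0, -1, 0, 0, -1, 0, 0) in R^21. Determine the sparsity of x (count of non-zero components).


Non-zero positions: [2, 5, 8, 9, 12, 15, 18].
Sparsity = 7.

7


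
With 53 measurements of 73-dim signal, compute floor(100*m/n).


100*m/n = 100*53/73 ≈ 72.6027.
floor = 72.

72


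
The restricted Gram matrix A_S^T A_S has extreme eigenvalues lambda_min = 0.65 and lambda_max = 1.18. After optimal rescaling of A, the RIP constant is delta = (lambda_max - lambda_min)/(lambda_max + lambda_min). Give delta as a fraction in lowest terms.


lambda_max - lambda_min = 1.18 - 0.65 = 0.53.
lambda_max + lambda_min = 1.18 + 0.65 = 1.83.
delta = 0.53/1.83 = 53/183.

53/183


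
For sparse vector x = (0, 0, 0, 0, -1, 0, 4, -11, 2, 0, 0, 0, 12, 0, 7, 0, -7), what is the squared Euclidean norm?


Non-zero entries: [(4, -1), (6, 4), (7, -11), (8, 2), (12, 12), (14, 7), (16, -7)]
Squares: [1, 16, 121, 4, 144, 49, 49]
||x||_2^2 = sum = 384.

384


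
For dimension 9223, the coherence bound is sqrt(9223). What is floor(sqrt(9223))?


96^2 = 9216 <= 9223 < 9409 = 97^2, so 96 <= sqrt(9223) < 97.
floor(sqrt(9223)) = 96.

96


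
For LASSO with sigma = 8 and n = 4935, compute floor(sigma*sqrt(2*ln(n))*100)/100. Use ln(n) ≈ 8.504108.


ln(4935) ≈ 8.504108.
2*ln(n) ≈ 17.008216.
sqrt(2*ln(n)) ≈ sqrt(17.008216) ≈ 4.124102.
lambda ≈ 8*4.124102 = 32.992816.
floor(lambda*100)/100 = 32.99.

32.99


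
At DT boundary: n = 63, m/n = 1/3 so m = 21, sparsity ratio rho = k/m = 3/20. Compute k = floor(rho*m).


m = 1/3*63 = 21.
rho = 3/20.
rho*m = 3/20*21 = 3.15.
k = floor(3.15) = 3.

3


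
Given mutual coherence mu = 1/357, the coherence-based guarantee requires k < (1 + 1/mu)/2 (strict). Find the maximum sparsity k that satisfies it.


1/mu = 357.
1 + 1/mu = 358.
(1 + 1/mu)/2 = 179 is an integer and the inequality is strict, so k_max = 179 - 1 = 178.

178


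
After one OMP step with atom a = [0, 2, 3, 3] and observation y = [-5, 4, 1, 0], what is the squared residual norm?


a^T a = 22.
a^T y = 11.
coeff = 11/22 = 1/2.
||r||^2 = 73/2.

73/2


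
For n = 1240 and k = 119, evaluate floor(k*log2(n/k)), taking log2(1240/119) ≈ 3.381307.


log2(n/k) = log2(1240/119) ≈ 3.381307.
k*log2(n/k) ≈ 119*3.381307 = 402.375533.
floor(402.375533) = 402.

402


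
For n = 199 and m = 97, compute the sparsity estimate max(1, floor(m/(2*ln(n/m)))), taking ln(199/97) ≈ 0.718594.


n/m = 199/97.
ln(n/m) ≈ 0.718594.
2*ln(n/m) ≈ 1.437188.
m/(2*ln(n/m)) ≈ 97/1.437188 ≈ 67.4929.
floor = 67.
k_max = max(1, 67) = 67.

67


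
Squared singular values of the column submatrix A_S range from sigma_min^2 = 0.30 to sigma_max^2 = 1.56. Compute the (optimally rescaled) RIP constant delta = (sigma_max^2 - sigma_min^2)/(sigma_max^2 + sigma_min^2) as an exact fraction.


lambda_max - lambda_min = 1.56 - 0.30 = 1.26.
lambda_max + lambda_min = 1.56 + 0.30 = 1.86.
delta = 1.26/1.86 = 126/186 = 21/31.

21/31


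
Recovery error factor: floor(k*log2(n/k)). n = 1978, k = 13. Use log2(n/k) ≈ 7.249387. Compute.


log2(n/k) = log2(1978/13) ≈ 7.249387.
k*log2(n/k) ≈ 13*7.249387 = 94.242031.
floor(94.242031) = 94.

94


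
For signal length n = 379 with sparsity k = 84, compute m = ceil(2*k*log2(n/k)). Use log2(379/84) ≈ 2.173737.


log2(n/k) = log2(379/84) ≈ 2.173737.
2*k*log2(n/k) ≈ 2*84*2.173737 = 365.187816.
m = ceil(365.187816) = 366.

366


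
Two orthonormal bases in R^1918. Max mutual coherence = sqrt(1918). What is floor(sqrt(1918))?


43^2 = 1849 <= 1918 < 1936 = 44^2, so 43 <= sqrt(1918) < 44.
floor(sqrt(1918)) = 43.

43


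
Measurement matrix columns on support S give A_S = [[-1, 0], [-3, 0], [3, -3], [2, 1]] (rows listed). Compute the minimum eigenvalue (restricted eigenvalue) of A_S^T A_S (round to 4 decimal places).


A_S^T A_S = [[23, -7], [-7, 10]].
trace = 33.
det = 181.
disc = trace^2 - 4*det = 1089 - 4*181 = 365.
sqrt(365) ≈ 19.104973.
lam_min = (33 - sqrt(365))/2 ≈ (33 - 19.104973)/2 = 6.9475135 ≈ 6.9475.

6.9475


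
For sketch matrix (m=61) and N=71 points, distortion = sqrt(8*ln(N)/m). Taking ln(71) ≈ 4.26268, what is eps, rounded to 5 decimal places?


ln(71) ≈ 4.26268.
8*ln(N)/m ≈ 8*4.26268/61 ≈ 0.55904.
eps = sqrt(0.55904) ≈ 0.7476898 ≈ 0.74769.

0.74769


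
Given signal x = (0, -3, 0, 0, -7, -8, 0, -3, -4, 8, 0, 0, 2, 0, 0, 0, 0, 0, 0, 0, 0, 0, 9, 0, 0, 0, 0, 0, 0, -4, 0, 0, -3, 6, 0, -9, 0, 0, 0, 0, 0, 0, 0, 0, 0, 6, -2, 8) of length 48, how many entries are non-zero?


Non-zero positions: [1, 4, 5, 7, 8, 9, 12, 22, 29, 32, 33, 35, 45, 46, 47].
Sparsity = 15.

15


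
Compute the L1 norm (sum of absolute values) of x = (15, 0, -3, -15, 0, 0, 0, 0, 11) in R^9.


Non-zero entries: [(0, 15), (2, -3), (3, -15), (8, 11)]
Absolute values: [15, 3, 15, 11]
||x||_1 = sum = 44.

44


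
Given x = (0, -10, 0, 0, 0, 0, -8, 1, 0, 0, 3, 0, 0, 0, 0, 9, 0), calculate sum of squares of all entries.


Non-zero entries: [(1, -10), (6, -8), (7, 1), (10, 3), (15, 9)]
Squares: [100, 64, 1, 9, 81]
||x||_2^2 = sum = 255.

255


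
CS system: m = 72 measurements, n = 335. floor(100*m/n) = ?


100*m/n = 100*72/335 ≈ 21.4925.
floor = 21.

21


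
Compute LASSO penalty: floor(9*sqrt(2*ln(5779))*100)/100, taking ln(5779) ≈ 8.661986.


ln(5779) ≈ 8.661986.
2*ln(n) ≈ 17.323972.
sqrt(2*ln(n)) ≈ sqrt(17.323972) ≈ 4.162208.
lambda ≈ 9*4.162208 = 37.459872.
floor(lambda*100)/100 = 37.45.

37.45


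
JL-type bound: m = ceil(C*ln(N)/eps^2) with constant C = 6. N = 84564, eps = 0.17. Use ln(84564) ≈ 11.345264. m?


ln(84564) ≈ 11.345264.
eps^2 = 0.17^2 = 0.0289.
C*ln(N)/eps^2 ≈ 6*11.345264/0.0289 ≈ 2355.4181.
m = ceil(2355.4181) = 2356.

2356


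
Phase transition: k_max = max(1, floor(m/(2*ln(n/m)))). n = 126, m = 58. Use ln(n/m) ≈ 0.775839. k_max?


n/m = 126/58 = 63/29.
ln(n/m) ≈ 0.775839.
2*ln(n/m) ≈ 1.551678.
m/(2*ln(n/m)) ≈ 58/1.551678 ≈ 37.3789.
floor = 37.
k_max = max(1, 37) = 37.

37


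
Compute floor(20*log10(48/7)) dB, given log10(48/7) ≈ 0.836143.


||x||/||e|| = 48/7.
log10(48/7) ≈ 0.836143.
20*log10(||x||/||e||) ≈ 20*0.836143 = 16.72286.
floor(16.72286) = 16.

16


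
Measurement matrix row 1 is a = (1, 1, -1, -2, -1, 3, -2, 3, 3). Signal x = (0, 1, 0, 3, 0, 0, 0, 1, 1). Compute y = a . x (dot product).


Non-zero terms: ['1*1', '-2*3', '3*1', '3*1']
Products: [1, -6, 3, 3]
y = sum = 1.

1


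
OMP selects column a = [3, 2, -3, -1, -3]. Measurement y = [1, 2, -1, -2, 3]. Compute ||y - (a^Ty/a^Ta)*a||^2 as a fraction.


a^T a = 32.
a^T y = 3.
coeff = 3/32 = 3/32.
||r||^2 = 599/32.

599/32


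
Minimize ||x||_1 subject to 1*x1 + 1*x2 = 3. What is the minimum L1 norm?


Axis intercepts:
  x1 = 3, x2 = 0: L1 = 3
  x1 = 0, x2 = 3: L1 = 3
x* = (3, 0)
||x*||_1 = 3.

3


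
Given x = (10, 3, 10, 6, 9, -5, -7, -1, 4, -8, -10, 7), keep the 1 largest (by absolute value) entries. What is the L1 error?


Sorted |x_i| descending: [10, 10, 10, 9, 8, 7, 7, 6, 5, 4, 3, 1]
Keep top 1: [10]
Tail entries: [10, 10, 9, 8, 7, 7, 6, 5, 4, 3, 1]
L1 error = sum of tail = 70.

70


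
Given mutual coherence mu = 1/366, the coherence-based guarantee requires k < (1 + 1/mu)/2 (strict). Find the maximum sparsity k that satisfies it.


1/mu = 366.
1 + 1/mu = 367.
(1 + 1/mu)/2 = 183.5 is not an integer, so k_max = floor(183.5) = 183.

183


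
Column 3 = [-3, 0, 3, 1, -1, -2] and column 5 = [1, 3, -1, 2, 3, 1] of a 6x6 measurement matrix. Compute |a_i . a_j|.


Inner product: -3*1 + 0*3 + 3*-1 + 1*2 + -1*3 + -2*1
Products: [-3, 0, -3, 2, -3, -2]
Sum = -9.
|dot| = 9.

9


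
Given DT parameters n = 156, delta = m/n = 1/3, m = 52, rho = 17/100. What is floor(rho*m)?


m = 1/3*156 = 52.
rho = 17/100.
rho*m = 17/100*52 = 8.84.
k = floor(8.84) = 8.

8


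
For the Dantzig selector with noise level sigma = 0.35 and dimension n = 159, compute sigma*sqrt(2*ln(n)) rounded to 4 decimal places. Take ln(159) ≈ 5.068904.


ln(159) ≈ 5.068904.
2*ln(n) ≈ 10.137808.
sqrt(2*ln(n)) ≈ sqrt(10.137808) ≈ 3.183992.
threshold ≈ 0.35*3.183992 = 1.1143972 ≈ 1.1144.

1.1144


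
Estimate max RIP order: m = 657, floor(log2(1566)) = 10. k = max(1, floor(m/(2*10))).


floor(log2(1566)) = 10.
2*10 = 20.
m/(2*floor(log2(n))) = 657/20 ≈ 32.85.
floor = 32.
k = max(1, 32) = 32.

32


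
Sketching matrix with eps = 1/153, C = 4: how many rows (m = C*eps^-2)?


1/eps = 153.
(1/eps)^2 = 23409.
m = 4*23409 = 93636.

93636


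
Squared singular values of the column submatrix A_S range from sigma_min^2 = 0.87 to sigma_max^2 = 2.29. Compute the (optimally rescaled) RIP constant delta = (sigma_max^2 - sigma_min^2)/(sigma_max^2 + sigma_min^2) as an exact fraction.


lambda_max - lambda_min = 2.29 - 0.87 = 1.42.
lambda_max + lambda_min = 2.29 + 0.87 = 3.16.
delta = 1.42/3.16 = 142/316 = 71/158.

71/158


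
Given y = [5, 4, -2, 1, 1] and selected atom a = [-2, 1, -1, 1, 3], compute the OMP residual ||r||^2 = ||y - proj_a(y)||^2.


a^T a = 16.
a^T y = 0.
coeff = 0/16 = 0.
||r||^2 = 47.

47


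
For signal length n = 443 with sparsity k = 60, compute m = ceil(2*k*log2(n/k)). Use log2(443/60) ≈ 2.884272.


log2(n/k) = log2(443/60) ≈ 2.884272.
2*k*log2(n/k) ≈ 2*60*2.884272 = 346.11264.
m = ceil(346.11264) = 347.

347


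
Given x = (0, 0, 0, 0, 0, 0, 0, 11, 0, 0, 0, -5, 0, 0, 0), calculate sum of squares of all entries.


Non-zero entries: [(7, 11), (11, -5)]
Squares: [121, 25]
||x||_2^2 = sum = 146.

146


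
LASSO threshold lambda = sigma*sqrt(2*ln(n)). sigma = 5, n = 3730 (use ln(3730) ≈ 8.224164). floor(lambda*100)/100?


ln(3730) ≈ 8.224164.
2*ln(n) ≈ 16.448328.
sqrt(2*ln(n)) ≈ sqrt(16.448328) ≈ 4.055654.
lambda ≈ 5*4.055654 = 20.27827.
floor(lambda*100)/100 = 20.27.

20.27


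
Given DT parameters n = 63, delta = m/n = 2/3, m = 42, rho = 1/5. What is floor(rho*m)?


m = 2/3*63 = 42.
rho = 1/5.
rho*m = 1/5*42 = 8.4.
k = floor(8.4) = 8.

8


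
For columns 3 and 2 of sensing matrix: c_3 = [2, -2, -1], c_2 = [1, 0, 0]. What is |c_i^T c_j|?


Inner product: 2*1 + -2*0 + -1*0
Products: [2, 0, 0]
Sum = 2.
|dot| = 2.

2


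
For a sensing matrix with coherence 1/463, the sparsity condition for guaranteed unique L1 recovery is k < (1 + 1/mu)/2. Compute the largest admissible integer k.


1/mu = 463.
1 + 1/mu = 464.
(1 + 1/mu)/2 = 232 is an integer and the inequality is strict, so k_max = 232 - 1 = 231.

231


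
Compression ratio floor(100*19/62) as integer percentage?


100*m/n = 100*19/62 ≈ 30.6452.
floor = 30.

30


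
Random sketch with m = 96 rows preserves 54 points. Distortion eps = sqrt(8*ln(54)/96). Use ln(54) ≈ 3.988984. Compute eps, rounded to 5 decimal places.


ln(54) ≈ 3.988984.
8*ln(N)/m ≈ 8*3.988984/96 ≈ 0.33241533.
eps = sqrt(0.33241533) ≈ 0.5765547 ≈ 0.57655.

0.57655


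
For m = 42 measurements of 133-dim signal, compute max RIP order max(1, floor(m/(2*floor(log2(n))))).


floor(log2(133)) = 7.
2*7 = 14.
m/(2*floor(log2(n))) = 42/14 ≈ 3.0.
floor = 3.
k = max(1, 3) = 3.

3


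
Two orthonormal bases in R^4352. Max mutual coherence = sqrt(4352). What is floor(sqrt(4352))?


65^2 = 4225 <= 4352 < 4356 = 66^2, so 65 <= sqrt(4352) < 66.
floor(sqrt(4352)) = 65.

65


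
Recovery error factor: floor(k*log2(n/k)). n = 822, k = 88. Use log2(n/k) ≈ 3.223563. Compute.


log2(n/k) = log2(822/88) ≈ 3.223563.
k*log2(n/k) ≈ 88*3.223563 = 283.673544.
floor(283.673544) = 283.

283


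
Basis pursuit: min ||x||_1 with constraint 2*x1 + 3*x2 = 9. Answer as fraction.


Axis intercepts:
  x1 = 9/2, x2 = 0: L1 = 9/2
  x1 = 0, x2 = 3: L1 = 3
x* = (0, 3)
||x*||_1 = 3.

3


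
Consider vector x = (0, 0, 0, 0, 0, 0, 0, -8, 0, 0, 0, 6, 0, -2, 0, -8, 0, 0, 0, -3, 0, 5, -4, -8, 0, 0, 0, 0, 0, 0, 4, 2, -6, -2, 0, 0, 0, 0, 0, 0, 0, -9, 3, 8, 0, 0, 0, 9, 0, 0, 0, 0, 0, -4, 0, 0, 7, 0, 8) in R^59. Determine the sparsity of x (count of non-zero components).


Non-zero positions: [7, 11, 13, 15, 19, 21, 22, 23, 30, 31, 32, 33, 41, 42, 43, 47, 53, 56, 58].
Sparsity = 19.

19


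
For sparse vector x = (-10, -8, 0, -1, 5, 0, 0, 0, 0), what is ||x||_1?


Non-zero entries: [(0, -10), (1, -8), (3, -1), (4, 5)]
Absolute values: [10, 8, 1, 5]
||x||_1 = sum = 24.

24


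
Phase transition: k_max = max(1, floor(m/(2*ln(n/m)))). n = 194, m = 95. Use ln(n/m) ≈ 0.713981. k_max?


n/m = 194/95.
ln(n/m) ≈ 0.713981.
2*ln(n/m) ≈ 1.427962.
m/(2*ln(n/m)) ≈ 95/1.427962 ≈ 66.5284.
floor = 66.
k_max = max(1, 66) = 66.

66


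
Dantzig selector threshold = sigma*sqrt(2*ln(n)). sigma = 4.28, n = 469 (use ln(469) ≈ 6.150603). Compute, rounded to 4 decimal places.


ln(469) ≈ 6.150603.
2*ln(n) ≈ 12.301206.
sqrt(2*ln(n)) ≈ sqrt(12.301206) ≈ 3.507308.
threshold ≈ 4.28*3.507308 = 15.01127824 ≈ 15.0113.

15.0113


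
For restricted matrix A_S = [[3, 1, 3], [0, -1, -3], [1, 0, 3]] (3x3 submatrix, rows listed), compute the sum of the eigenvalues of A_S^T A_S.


Sum of eigenvalues of A_S^T A_S = trace(A_S^T A_S) = sum of squared column norms of A_S.
A_S^T A_S diagonal: [10, 2, 27].
trace = 10 + 2 + 27 = 39.

39


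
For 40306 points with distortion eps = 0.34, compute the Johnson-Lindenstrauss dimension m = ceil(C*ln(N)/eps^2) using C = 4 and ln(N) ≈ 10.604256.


ln(40306) ≈ 10.604256.
eps^2 = 0.34^2 = 0.1156.
C*ln(N)/eps^2 ≈ 4*10.604256/0.1156 ≈ 366.9293.
m = ceil(366.9293) = 367.

367


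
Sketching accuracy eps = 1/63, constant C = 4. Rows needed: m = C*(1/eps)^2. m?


1/eps = 63.
(1/eps)^2 = 3969.
m = 4*3969 = 15876.

15876


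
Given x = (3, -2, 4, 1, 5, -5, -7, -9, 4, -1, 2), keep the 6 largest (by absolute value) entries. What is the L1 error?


Sorted |x_i| descending: [9, 7, 5, 5, 4, 4, 3, 2, 2, 1, 1]
Keep top 6: [9, 7, 5, 5, 4, 4]
Tail entries: [3, 2, 2, 1, 1]
L1 error = sum of tail = 9.

9


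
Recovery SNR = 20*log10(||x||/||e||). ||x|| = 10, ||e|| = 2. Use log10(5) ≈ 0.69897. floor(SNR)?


||x||/||e|| = 10/2 = 5.
log10(5) ≈ 0.69897.
20*log10(||x||/||e||) ≈ 20*0.69897 = 13.9794.
floor(13.9794) = 13.

13


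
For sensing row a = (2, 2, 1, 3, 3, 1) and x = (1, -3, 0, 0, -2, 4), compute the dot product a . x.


Non-zero terms: ['2*1', '2*-3', '3*-2', '1*4']
Products: [2, -6, -6, 4]
y = sum = -6.

-6


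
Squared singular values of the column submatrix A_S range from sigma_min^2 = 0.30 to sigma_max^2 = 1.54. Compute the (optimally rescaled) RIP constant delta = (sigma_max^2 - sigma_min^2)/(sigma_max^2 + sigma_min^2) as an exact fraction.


lambda_max - lambda_min = 1.54 - 0.30 = 1.24.
lambda_max + lambda_min = 1.54 + 0.30 = 1.84.
delta = 1.24/1.84 = 124/184 = 31/46.

31/46


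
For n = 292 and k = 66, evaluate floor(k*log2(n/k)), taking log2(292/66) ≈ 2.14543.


log2(n/k) = log2(292/66) ≈ 2.14543.
k*log2(n/k) ≈ 66*2.14543 = 141.59838.
floor(141.59838) = 141.

141


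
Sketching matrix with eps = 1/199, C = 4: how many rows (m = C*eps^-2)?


1/eps = 199.
(1/eps)^2 = 39601.
m = 4*39601 = 158404.

158404


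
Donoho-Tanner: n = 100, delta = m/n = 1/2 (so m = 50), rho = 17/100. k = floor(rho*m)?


m = 1/2*100 = 50.
rho = 17/100.
rho*m = 17/100*50 = 8.5.
k = floor(8.5) = 8.

8


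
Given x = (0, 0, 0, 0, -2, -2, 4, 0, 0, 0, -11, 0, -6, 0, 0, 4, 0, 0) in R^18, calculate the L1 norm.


Non-zero entries: [(4, -2), (5, -2), (6, 4), (10, -11), (12, -6), (15, 4)]
Absolute values: [2, 2, 4, 11, 6, 4]
||x||_1 = sum = 29.

29


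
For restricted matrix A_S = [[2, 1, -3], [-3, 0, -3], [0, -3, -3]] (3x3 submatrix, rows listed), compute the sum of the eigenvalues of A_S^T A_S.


Sum of eigenvalues of A_S^T A_S = trace(A_S^T A_S) = sum of squared column norms of A_S.
A_S^T A_S diagonal: [13, 10, 27].
trace = 13 + 10 + 27 = 50.

50


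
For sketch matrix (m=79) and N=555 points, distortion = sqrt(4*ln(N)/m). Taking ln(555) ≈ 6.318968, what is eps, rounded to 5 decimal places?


ln(555) ≈ 6.318968.
4*ln(N)/m ≈ 4*6.318968/79 ≈ 0.31994775.
eps = sqrt(0.31994775) ≈ 0.5656392 ≈ 0.56564.

0.56564


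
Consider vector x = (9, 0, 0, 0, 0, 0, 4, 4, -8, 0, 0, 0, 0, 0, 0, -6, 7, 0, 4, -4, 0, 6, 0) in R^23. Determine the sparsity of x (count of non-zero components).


Non-zero positions: [0, 6, 7, 8, 15, 16, 18, 19, 21].
Sparsity = 9.

9


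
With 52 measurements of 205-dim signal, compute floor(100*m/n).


100*m/n = 100*52/205 ≈ 25.3659.
floor = 25.

25


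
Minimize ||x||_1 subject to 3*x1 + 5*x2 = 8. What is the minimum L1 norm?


Axis intercepts:
  x1 = 8/3, x2 = 0: L1 = 8/3
  x1 = 0, x2 = 8/5: L1 = 8/5
x* = (0, 8/5)
||x*||_1 = 8/5.

8/5


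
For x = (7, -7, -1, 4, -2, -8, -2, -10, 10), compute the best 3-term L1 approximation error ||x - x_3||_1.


Sorted |x_i| descending: [10, 10, 8, 7, 7, 4, 2, 2, 1]
Keep top 3: [10, 10, 8]
Tail entries: [7, 7, 4, 2, 2, 1]
L1 error = sum of tail = 23.

23


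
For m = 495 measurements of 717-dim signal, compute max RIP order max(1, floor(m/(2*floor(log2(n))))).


floor(log2(717)) = 9.
2*9 = 18.
m/(2*floor(log2(n))) = 495/18 ≈ 27.5.
floor = 27.
k = max(1, 27) = 27.

27


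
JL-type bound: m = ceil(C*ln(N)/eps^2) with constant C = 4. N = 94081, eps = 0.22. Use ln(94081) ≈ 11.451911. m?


ln(94081) ≈ 11.451911.
eps^2 = 0.22^2 = 0.0484.
C*ln(N)/eps^2 ≈ 4*11.451911/0.0484 ≈ 946.4389.
m = ceil(946.4389) = 947.

947


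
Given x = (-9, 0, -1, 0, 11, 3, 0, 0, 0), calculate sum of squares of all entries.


Non-zero entries: [(0, -9), (2, -1), (4, 11), (5, 3)]
Squares: [81, 1, 121, 9]
||x||_2^2 = sum = 212.

212


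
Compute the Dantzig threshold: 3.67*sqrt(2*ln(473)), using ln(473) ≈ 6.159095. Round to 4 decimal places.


ln(473) ≈ 6.159095.
2*ln(n) ≈ 12.31819.
sqrt(2*ln(n)) ≈ sqrt(12.31819) ≈ 3.509728.
threshold ≈ 3.67*3.509728 = 12.88070176 ≈ 12.8807.

12.8807


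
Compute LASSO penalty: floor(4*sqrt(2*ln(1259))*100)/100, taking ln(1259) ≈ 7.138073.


ln(1259) ≈ 7.138073.
2*ln(n) ≈ 14.276146.
sqrt(2*ln(n)) ≈ sqrt(14.276146) ≈ 3.778379.
lambda ≈ 4*3.778379 = 15.113516.
floor(lambda*100)/100 = 15.11.

15.11


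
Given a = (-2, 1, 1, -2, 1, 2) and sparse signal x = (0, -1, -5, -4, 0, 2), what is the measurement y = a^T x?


Non-zero terms: ['1*-1', '1*-5', '-2*-4', '2*2']
Products: [-1, -5, 8, 4]
y = sum = 6.

6


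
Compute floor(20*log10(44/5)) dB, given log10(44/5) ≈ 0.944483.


||x||/||e|| = 44/5.
log10(44/5) ≈ 0.944483.
20*log10(||x||/||e||) ≈ 20*0.944483 = 18.88966.
floor(18.88966) = 18.

18


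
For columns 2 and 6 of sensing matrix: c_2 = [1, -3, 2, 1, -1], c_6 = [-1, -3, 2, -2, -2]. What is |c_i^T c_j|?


Inner product: 1*-1 + -3*-3 + 2*2 + 1*-2 + -1*-2
Products: [-1, 9, 4, -2, 2]
Sum = 12.
|dot| = 12.

12


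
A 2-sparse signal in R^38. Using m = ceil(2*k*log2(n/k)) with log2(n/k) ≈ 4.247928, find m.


log2(n/k) = log2(38/2) ≈ 4.247928.
2*k*log2(n/k) ≈ 2*2*4.247928 = 16.991712.
m = ceil(16.991712) = 17.

17


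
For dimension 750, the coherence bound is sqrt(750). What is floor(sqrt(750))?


27^2 = 729 <= 750 < 784 = 28^2, so 27 <= sqrt(750) < 28.
floor(sqrt(750)) = 27.

27


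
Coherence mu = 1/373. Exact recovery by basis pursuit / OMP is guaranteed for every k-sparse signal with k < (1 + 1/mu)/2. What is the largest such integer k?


1/mu = 373.
1 + 1/mu = 374.
(1 + 1/mu)/2 = 187 is an integer and the inequality is strict, so k_max = 187 - 1 = 186.

186


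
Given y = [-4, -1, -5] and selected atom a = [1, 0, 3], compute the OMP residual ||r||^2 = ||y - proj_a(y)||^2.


a^T a = 10.
a^T y = -19.
coeff = -19/10 = -19/10.
||r||^2 = 59/10.

59/10


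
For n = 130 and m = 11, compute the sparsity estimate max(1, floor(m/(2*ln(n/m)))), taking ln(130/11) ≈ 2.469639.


n/m = 130/11.
ln(n/m) ≈ 2.469639.
2*ln(n/m) ≈ 4.939278.
m/(2*ln(n/m)) ≈ 11/4.939278 ≈ 2.227.
floor = 2.
k_max = max(1, 2) = 2.

2


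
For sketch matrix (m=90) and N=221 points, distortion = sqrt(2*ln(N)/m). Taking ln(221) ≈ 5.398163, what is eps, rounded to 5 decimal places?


ln(221) ≈ 5.398163.
2*ln(N)/m ≈ 2*5.398163/90 ≈ 0.11995918.
eps = sqrt(0.11995918) ≈ 0.3463512 ≈ 0.34635.

0.34635


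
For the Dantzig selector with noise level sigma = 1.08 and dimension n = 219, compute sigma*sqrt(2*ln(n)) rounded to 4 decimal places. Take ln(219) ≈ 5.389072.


ln(219) ≈ 5.389072.
2*ln(n) ≈ 10.778144.
sqrt(2*ln(n)) ≈ sqrt(10.778144) ≈ 3.283008.
threshold ≈ 1.08*3.283008 = 3.54564864 ≈ 3.5456.

3.5456


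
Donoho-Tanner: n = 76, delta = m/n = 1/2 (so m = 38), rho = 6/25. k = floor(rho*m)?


m = 1/2*76 = 38.
rho = 6/25.
rho*m = 6/25*38 = 9.12.
k = floor(9.12) = 9.

9


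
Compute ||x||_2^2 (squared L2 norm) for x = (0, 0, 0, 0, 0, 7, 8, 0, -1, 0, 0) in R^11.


Non-zero entries: [(5, 7), (6, 8), (8, -1)]
Squares: [49, 64, 1]
||x||_2^2 = sum = 114.

114


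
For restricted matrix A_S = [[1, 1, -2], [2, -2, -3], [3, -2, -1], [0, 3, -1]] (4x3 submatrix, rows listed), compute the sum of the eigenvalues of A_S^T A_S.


Sum of eigenvalues of A_S^T A_S = trace(A_S^T A_S) = sum of squared column norms of A_S.
A_S^T A_S diagonal: [14, 18, 15].
trace = 14 + 18 + 15 = 47.

47


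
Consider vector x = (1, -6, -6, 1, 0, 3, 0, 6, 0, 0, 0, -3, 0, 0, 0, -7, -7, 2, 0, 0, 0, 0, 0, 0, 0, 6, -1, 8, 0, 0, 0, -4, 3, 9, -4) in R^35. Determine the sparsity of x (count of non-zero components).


Non-zero positions: [0, 1, 2, 3, 5, 7, 11, 15, 16, 17, 25, 26, 27, 31, 32, 33, 34].
Sparsity = 17.

17


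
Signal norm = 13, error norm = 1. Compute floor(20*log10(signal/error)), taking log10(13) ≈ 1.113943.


||x||/||e|| = 13/1 = 13.
log10(13) ≈ 1.113943.
20*log10(||x||/||e||) ≈ 20*1.113943 = 22.27886.
floor(22.27886) = 22.

22


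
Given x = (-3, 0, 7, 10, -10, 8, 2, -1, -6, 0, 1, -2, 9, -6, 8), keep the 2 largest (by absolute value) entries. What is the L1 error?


Sorted |x_i| descending: [10, 10, 9, 8, 8, 7, 6, 6, 3, 2, 2, 1, 1, 0, 0]
Keep top 2: [10, 10]
Tail entries: [9, 8, 8, 7, 6, 6, 3, 2, 2, 1, 1, 0, 0]
L1 error = sum of tail = 53.

53


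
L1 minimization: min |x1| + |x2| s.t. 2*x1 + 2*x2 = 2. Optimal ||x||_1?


Axis intercepts:
  x1 = 1, x2 = 0: L1 = 1
  x1 = 0, x2 = 1: L1 = 1
x* = (1, 0)
||x*||_1 = 1.

1


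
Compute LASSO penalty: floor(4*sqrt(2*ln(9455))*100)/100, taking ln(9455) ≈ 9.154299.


ln(9455) ≈ 9.154299.
2*ln(n) ≈ 18.308598.
sqrt(2*ln(n)) ≈ sqrt(18.308598) ≈ 4.278855.
lambda ≈ 4*4.278855 = 17.11542.
floor(lambda*100)/100 = 17.11.

17.11


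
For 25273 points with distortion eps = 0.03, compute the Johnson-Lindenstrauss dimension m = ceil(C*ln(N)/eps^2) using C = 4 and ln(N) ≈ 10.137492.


ln(25273) ≈ 10.137492.
eps^2 = 0.03^2 = 0.0009.
C*ln(N)/eps^2 ≈ 4*10.137492/0.0009 ≈ 45055.52.
m = ceil(45055.52) = 45056.

45056


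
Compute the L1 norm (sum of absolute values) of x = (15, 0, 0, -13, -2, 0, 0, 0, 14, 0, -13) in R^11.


Non-zero entries: [(0, 15), (3, -13), (4, -2), (8, 14), (10, -13)]
Absolute values: [15, 13, 2, 14, 13]
||x||_1 = sum = 57.

57


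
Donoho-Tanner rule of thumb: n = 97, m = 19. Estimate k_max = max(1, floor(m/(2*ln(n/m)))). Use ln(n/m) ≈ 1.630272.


n/m = 97/19.
ln(n/m) ≈ 1.630272.
2*ln(n/m) ≈ 3.260544.
m/(2*ln(n/m)) ≈ 19/3.260544 ≈ 5.8272.
floor = 5.
k_max = max(1, 5) = 5.

5


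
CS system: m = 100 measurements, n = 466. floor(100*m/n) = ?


100*m/n = 100*100/466 ≈ 21.4592.
floor = 21.

21


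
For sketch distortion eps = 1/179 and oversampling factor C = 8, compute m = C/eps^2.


1/eps = 179.
(1/eps)^2 = 32041.
m = 8*32041 = 256328.

256328


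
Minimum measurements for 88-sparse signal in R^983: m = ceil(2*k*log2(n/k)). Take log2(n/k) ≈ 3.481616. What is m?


log2(n/k) = log2(983/88) ≈ 3.481616.
2*k*log2(n/k) ≈ 2*88*3.481616 = 612.764416.
m = ceil(612.764416) = 613.

613
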